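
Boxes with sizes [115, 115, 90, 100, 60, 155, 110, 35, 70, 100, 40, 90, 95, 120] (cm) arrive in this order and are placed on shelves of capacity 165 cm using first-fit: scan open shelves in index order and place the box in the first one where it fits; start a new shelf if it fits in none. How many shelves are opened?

10

  115 → shelf 1 (new)  [load 115/165]
  115 → shelf 2 (new)  [load 115/165]
  90 → shelf 3 (new)  [load 90/165]
  100 → shelf 4 (new)  [load 100/165]
  60 → shelf 3  [load 150/165]
  155 → shelf 5 (new)  [load 155/165]
  110 → shelf 6 (new)  [load 110/165]
  35 → shelf 1  [load 150/165]
  70 → shelf 7 (new)  [load 70/165]
  100 → shelf 8 (new)  [load 100/165]
  40 → shelf 2  [load 155/165]
  90 → shelf 7  [load 160/165]
  95 → shelf 9 (new)  [load 95/165]
  120 → shelf 10 (new)  [load 120/165]
10 shelves opened.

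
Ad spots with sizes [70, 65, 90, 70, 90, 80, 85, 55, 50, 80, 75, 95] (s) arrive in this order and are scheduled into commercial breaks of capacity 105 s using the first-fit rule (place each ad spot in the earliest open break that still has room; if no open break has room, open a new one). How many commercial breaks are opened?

11

  70 → break 1 (new)  [load 70/105]
  65 → break 2 (new)  [load 65/105]
  90 → break 3 (new)  [load 90/105]
  70 → break 4 (new)  [load 70/105]
  90 → break 5 (new)  [load 90/105]
  80 → break 6 (new)  [load 80/105]
  85 → break 7 (new)  [load 85/105]
  55 → break 8 (new)  [load 55/105]
  50 → break 8  [load 105/105]
  80 → break 9 (new)  [load 80/105]
  75 → break 10 (new)  [load 75/105]
  95 → break 11 (new)  [load 95/105]
11 commercial breaks opened.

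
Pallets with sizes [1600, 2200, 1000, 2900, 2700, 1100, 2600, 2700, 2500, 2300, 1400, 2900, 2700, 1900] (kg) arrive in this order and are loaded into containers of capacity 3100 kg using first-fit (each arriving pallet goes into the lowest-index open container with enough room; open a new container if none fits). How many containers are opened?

12

  1600 → container 1 (new)  [load 1600/3100]
  2200 → container 2 (new)  [load 2200/3100]
  1000 → container 1  [load 2600/3100]
  2900 → container 3 (new)  [load 2900/3100]
  2700 → container 4 (new)  [load 2700/3100]
  1100 → container 5 (new)  [load 1100/3100]
  2600 → container 6 (new)  [load 2600/3100]
  2700 → container 7 (new)  [load 2700/3100]
  2500 → container 8 (new)  [load 2500/3100]
  2300 → container 9 (new)  [load 2300/3100]
  1400 → container 5  [load 2500/3100]
  2900 → container 10 (new)  [load 2900/3100]
  2700 → container 11 (new)  [load 2700/3100]
  1900 → container 12 (new)  [load 1900/3100]
12 containers opened.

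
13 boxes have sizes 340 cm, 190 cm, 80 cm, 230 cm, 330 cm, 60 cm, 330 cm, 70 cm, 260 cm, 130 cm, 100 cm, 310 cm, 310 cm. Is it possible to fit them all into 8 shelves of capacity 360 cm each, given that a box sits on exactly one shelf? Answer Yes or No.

No

Total = 2740 cm; ⌈2740/360⌉ = 8.
The bound of 8 does not rule out 8, but exhaustive search shows no assignment into 8 shelves of capacity 360 cm exists — the minimum is 9.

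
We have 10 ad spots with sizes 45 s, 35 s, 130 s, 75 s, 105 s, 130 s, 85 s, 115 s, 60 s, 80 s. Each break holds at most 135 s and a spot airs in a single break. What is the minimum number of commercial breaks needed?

7

Total = 130 + 130 + 115 + 105 + 85 + 80 + 75 + 60 + 45 + 35 = 860 s.
Lower bound: ⌈860/135⌉ = 7 commercial breaks.
A packing using 7 commercial breaks:
  break 1: 130 = 130
  break 2: 130 = 130
  break 3: 115 = 115
  break 4: 105 = 105
  break 5: 85 + 45 = 130
  break 6: 80 + 35 = 115
  break 7: 75 + 60 = 135
This matches the lower bound, so 7 is optimal.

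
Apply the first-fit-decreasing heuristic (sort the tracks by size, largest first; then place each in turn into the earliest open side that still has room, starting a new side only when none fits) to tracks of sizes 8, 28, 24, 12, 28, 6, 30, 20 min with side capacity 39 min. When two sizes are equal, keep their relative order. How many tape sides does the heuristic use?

5

Sorted descending: 30, 28, 28, 24, 20, 12, 8, 6.
  30 → side 1 (new)  [load 30/39]
  28 → side 2 (new)  [load 28/39]
  28 → side 3 (new)  [load 28/39]
  24 → side 4 (new)  [load 24/39]
  20 → side 5 (new)  [load 20/39]
  12 → side 4  [load 36/39]
  8 → side 1  [load 38/39]
  6 → side 2  [load 34/39]
5 tape sides opened.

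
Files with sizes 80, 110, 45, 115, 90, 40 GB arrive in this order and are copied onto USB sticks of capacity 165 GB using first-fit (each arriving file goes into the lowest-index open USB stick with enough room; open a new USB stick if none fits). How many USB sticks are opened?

4

  80 → USB stick 1 (new)  [load 80/165]
  110 → USB stick 2 (new)  [load 110/165]
  45 → USB stick 1  [load 125/165]
  115 → USB stick 3 (new)  [load 115/165]
  90 → USB stick 4 (new)  [load 90/165]
  40 → USB stick 1  [load 165/165]
4 USB sticks opened.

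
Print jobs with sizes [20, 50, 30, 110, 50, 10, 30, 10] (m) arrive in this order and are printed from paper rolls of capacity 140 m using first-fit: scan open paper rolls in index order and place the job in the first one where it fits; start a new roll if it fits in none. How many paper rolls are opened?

  20 → roll 1 (new)  [load 20/140]
  50 → roll 1  [load 70/140]
  30 → roll 1  [load 100/140]
  110 → roll 2 (new)  [load 110/140]
  50 → roll 3 (new)  [load 50/140]
  10 → roll 1  [load 110/140]
  30 → roll 1  [load 140/140]
  10 → roll 2  [load 120/140]
3 paper rolls opened.

3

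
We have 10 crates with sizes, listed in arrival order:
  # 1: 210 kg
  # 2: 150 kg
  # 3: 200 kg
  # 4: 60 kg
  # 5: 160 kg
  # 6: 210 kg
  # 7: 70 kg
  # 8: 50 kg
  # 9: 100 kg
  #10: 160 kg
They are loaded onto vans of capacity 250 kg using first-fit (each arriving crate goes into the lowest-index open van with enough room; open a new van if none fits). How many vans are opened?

  210 → van 1 (new)  [load 210/250]
  150 → van 2 (new)  [load 150/250]
  200 → van 3 (new)  [load 200/250]
  60 → van 2  [load 210/250]
  160 → van 4 (new)  [load 160/250]
  210 → van 5 (new)  [load 210/250]
  70 → van 4  [load 230/250]
  50 → van 3  [load 250/250]
  100 → van 6 (new)  [load 100/250]
  160 → van 7 (new)  [load 160/250]
7 vans opened.

7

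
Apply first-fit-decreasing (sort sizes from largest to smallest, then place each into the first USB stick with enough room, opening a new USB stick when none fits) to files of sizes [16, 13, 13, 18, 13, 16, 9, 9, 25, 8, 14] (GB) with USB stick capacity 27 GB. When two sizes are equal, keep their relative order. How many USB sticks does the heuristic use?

Sorted descending: 25, 18, 16, 16, 14, 13, 13, 13, 9, 9, 8.
  25 → USB stick 1 (new)  [load 25/27]
  18 → USB stick 2 (new)  [load 18/27]
  16 → USB stick 3 (new)  [load 16/27]
  16 → USB stick 4 (new)  [load 16/27]
  14 → USB stick 5 (new)  [load 14/27]
  13 → USB stick 5  [load 27/27]
  13 → USB stick 6 (new)  [load 13/27]
  13 → USB stick 6  [load 26/27]
  9 → USB stick 2  [load 27/27]
  9 → USB stick 3  [load 25/27]
  8 → USB stick 4  [load 24/27]
6 USB sticks opened.

6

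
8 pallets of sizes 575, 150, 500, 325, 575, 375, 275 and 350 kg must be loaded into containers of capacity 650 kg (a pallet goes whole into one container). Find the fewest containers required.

Total = 575 + 575 + 500 + 375 + 350 + 325 + 275 + 150 = 3125 kg.
Lower bound: ⌈3125/650⌉ = 5 containers.
A packing using 6 containers:
  container 1: 575 = 575
  container 2: 575 = 575
  container 3: 500 + 150 = 650
  container 4: 375 + 275 = 650
  container 5: 350 = 350
  container 6: 325 = 325
No arrangement into 5 containers stays within capacity, so 6 is optimal.

6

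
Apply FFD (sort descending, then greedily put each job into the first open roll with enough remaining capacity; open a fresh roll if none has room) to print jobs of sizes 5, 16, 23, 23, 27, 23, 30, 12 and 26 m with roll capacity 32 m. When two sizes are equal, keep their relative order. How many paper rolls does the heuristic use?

7

Sorted descending: 30, 27, 26, 23, 23, 23, 16, 12, 5.
  30 → roll 1 (new)  [load 30/32]
  27 → roll 2 (new)  [load 27/32]
  26 → roll 3 (new)  [load 26/32]
  23 → roll 4 (new)  [load 23/32]
  23 → roll 5 (new)  [load 23/32]
  23 → roll 6 (new)  [load 23/32]
  16 → roll 7 (new)  [load 16/32]
  12 → roll 7  [load 28/32]
  5 → roll 2  [load 32/32]
7 paper rolls opened.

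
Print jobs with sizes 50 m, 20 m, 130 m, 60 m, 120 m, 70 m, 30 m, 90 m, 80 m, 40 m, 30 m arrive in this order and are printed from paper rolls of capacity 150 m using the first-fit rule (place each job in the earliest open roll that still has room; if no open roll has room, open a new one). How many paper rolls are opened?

  50 → roll 1 (new)  [load 50/150]
  20 → roll 1  [load 70/150]
  130 → roll 2 (new)  [load 130/150]
  60 → roll 1  [load 130/150]
  120 → roll 3 (new)  [load 120/150]
  70 → roll 4 (new)  [load 70/150]
  30 → roll 3  [load 150/150]
  90 → roll 5 (new)  [load 90/150]
  80 → roll 4  [load 150/150]
  40 → roll 5  [load 130/150]
  30 → roll 6 (new)  [load 30/150]
6 paper rolls opened.

6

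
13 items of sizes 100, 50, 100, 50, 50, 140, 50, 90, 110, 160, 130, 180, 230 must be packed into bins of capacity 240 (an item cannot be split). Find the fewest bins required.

Total = 230 + 180 + 160 + 140 + 130 + 110 + 100 + 100 + 90 + 50 + 50 + 50 + 50 = 1440.
Lower bound: ⌈1440/240⌉ = 6 bins.
A packing using 7 bins:
  bin 1: 230 = 230
  bin 2: 180 + 50 = 230
  bin 3: 160 + 50 = 210
  bin 4: 140 + 100 = 240
  bin 5: 130 + 110 = 240
  bin 6: 100 + 90 + 50 = 240
  bin 7: 50 = 50
No arrangement into 6 bins stays within capacity, so 7 is optimal.

7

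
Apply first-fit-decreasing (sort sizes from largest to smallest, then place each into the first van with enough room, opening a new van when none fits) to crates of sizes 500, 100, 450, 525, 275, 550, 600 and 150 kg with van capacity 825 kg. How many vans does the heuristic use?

5

Sorted descending: 600, 550, 525, 500, 450, 275, 150, 100.
  600 → van 1 (new)  [load 600/825]
  550 → van 2 (new)  [load 550/825]
  525 → van 3 (new)  [load 525/825]
  500 → van 4 (new)  [load 500/825]
  450 → van 5 (new)  [load 450/825]
  275 → van 2  [load 825/825]
  150 → van 1  [load 750/825]
  100 → van 3  [load 625/825]
5 vans opened.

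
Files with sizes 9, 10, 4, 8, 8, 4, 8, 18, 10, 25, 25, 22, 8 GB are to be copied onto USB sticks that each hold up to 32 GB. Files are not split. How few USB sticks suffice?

Total = 25 + 25 + 22 + 18 + 10 + 10 + 9 + 8 + 8 + 8 + 8 + 4 + 4 = 159 GB.
Lower bound: ⌈159/32⌉ = 5 USB sticks.
A packing using 6 USB sticks:
  USB stick 1: 25 + 4 = 29
  USB stick 2: 25 + 4 = 29
  USB stick 3: 22 + 10 = 32
  USB stick 4: 18 + 10 = 28
  USB stick 5: 9 + 8 + 8 = 25
  USB stick 6: 8 + 8 = 16
No arrangement into 5 USB sticks stays within capacity, so 6 is optimal.

6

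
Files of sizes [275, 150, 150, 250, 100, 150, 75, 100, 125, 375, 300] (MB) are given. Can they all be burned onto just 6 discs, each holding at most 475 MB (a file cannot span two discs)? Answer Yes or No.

Yes

A valid assignment using 5 discs:
  disc 1: 375 + 100 = 475
  disc 2: 300 + 150 = 450
  disc 3: 275 + 150 = 425
  disc 4: 250 + 150 + 75 = 475
  disc 5: 125 + 100 = 225
That uses only 5 ≤ 6, so 6 discs are enough.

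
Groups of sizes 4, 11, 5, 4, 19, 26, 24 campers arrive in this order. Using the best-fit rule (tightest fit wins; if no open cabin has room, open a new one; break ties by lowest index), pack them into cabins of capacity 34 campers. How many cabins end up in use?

4

  4 → cabin 1 (new)  [load 4/34]
  11 → cabin 1  [load 15/34]
  5 → cabin 1  [load 20/34]
  4 → cabin 1  [load 24/34]
  19 → cabin 2 (new)  [load 19/34]
  26 → cabin 3 (new)  [load 26/34]
  24 → cabin 4 (new)  [load 24/34]
4 cabins opened.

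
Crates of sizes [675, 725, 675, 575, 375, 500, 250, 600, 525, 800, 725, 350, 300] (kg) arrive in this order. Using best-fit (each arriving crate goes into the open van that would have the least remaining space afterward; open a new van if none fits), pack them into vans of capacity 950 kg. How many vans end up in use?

9

  675 → van 1 (new)  [load 675/950]
  725 → van 2 (new)  [load 725/950]
  675 → van 3 (new)  [load 675/950]
  575 → van 4 (new)  [load 575/950]
  375 → van 4  [load 950/950]
  500 → van 5 (new)  [load 500/950]
  250 → van 1  [load 925/950]
  600 → van 6 (new)  [load 600/950]
  525 → van 7 (new)  [load 525/950]
  800 → van 8 (new)  [load 800/950]
  725 → van 9 (new)  [load 725/950]
  350 → van 6  [load 950/950]
  300 → van 7  [load 825/950]
9 vans opened.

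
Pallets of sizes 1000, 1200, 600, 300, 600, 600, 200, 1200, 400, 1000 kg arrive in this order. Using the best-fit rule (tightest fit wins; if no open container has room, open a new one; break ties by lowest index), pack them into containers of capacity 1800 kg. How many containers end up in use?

  1000 → container 1 (new)  [load 1000/1800]
  1200 → container 2 (new)  [load 1200/1800]
  600 → container 2  [load 1800/1800]
  300 → container 1  [load 1300/1800]
  600 → container 3 (new)  [load 600/1800]
  600 → container 3  [load 1200/1800]
  200 → container 1  [load 1500/1800]
  1200 → container 4 (new)  [load 1200/1800]
  400 → container 3  [load 1600/1800]
  1000 → container 5 (new)  [load 1000/1800]
5 containers opened.

5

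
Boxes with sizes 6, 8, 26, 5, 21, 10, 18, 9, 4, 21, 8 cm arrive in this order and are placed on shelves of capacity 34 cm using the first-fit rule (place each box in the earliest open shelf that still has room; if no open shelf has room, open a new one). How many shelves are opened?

5

  6 → shelf 1 (new)  [load 6/34]
  8 → shelf 1  [load 14/34]
  26 → shelf 2 (new)  [load 26/34]
  5 → shelf 1  [load 19/34]
  21 → shelf 3 (new)  [load 21/34]
  10 → shelf 1  [load 29/34]
  18 → shelf 4 (new)  [load 18/34]
  9 → shelf 3  [load 30/34]
  4 → shelf 1  [load 33/34]
  21 → shelf 5 (new)  [load 21/34]
  8 → shelf 2  [load 34/34]
5 shelves opened.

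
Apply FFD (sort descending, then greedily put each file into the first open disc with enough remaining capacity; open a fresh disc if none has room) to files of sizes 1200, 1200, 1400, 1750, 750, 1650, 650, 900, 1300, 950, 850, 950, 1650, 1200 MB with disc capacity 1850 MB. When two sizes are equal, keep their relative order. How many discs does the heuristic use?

11

Sorted descending: 1750, 1650, 1650, 1400, 1300, 1200, 1200, 1200, 950, 950, 900, 850, 750, 650.
  1750 → disc 1 (new)  [load 1750/1850]
  1650 → disc 2 (new)  [load 1650/1850]
  1650 → disc 3 (new)  [load 1650/1850]
  1400 → disc 4 (new)  [load 1400/1850]
  1300 → disc 5 (new)  [load 1300/1850]
  1200 → disc 6 (new)  [load 1200/1850]
  1200 → disc 7 (new)  [load 1200/1850]
  1200 → disc 8 (new)  [load 1200/1850]
  950 → disc 9 (new)  [load 950/1850]
  950 → disc 10 (new)  [load 950/1850]
  900 → disc 9  [load 1850/1850]
  850 → disc 10  [load 1800/1850]
  750 → disc 11 (new)  [load 750/1850]
  650 → disc 6  [load 1850/1850]
11 discs opened.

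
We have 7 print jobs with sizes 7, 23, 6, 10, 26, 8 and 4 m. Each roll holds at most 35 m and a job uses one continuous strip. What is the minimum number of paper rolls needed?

3

Total = 26 + 23 + 10 + 8 + 7 + 6 + 4 = 84 m.
Lower bound: ⌈84/35⌉ = 3 paper rolls.
A packing using 3 paper rolls:
  roll 1: 26 + 8 = 34
  roll 2: 23 + 10 = 33
  roll 3: 7 + 6 + 4 = 17
This matches the lower bound, so 3 is optimal.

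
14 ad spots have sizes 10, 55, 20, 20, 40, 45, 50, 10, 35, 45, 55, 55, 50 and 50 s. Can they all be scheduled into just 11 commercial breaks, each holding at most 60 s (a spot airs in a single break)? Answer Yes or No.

Yes

A valid assignment using 10 commercial breaks:
  break 1: 55 = 55
  break 2: 55 = 55
  break 3: 55 = 55
  break 4: 50 + 10 = 60
  break 5: 50 + 10 = 60
  break 6: 50 = 50
  break 7: 45 = 45
  break 8: 45 = 45
  break 9: 40 + 20 = 60
  break 10: 35 + 20 = 55
That uses only 10 ≤ 11, so 11 commercial breaks are enough.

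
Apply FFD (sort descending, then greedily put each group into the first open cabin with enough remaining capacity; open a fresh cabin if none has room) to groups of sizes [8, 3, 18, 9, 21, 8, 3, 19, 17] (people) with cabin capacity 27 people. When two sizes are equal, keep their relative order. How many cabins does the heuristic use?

Sorted descending: 21, 19, 18, 17, 9, 8, 8, 3, 3.
  21 → cabin 1 (new)  [load 21/27]
  19 → cabin 2 (new)  [load 19/27]
  18 → cabin 3 (new)  [load 18/27]
  17 → cabin 4 (new)  [load 17/27]
  9 → cabin 3  [load 27/27]
  8 → cabin 2  [load 27/27]
  8 → cabin 4  [load 25/27]
  3 → cabin 1  [load 24/27]
  3 → cabin 1  [load 27/27]
4 cabins opened.

4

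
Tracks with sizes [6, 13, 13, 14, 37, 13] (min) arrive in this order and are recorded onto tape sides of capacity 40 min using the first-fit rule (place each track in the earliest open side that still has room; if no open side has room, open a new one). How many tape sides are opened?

  6 → side 1 (new)  [load 6/40]
  13 → side 1  [load 19/40]
  13 → side 1  [load 32/40]
  14 → side 2 (new)  [load 14/40]
  37 → side 3 (new)  [load 37/40]
  13 → side 2  [load 27/40]
3 tape sides opened.

3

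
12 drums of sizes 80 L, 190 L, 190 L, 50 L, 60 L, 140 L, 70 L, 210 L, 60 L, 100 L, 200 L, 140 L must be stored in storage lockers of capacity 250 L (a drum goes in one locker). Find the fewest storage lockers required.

Total = 210 + 200 + 190 + 190 + 140 + 140 + 100 + 80 + 70 + 60 + 60 + 50 = 1490 L.
Lower bound: ⌈1490/250⌉ = 6 storage lockers.
A packing using 7 storage lockers:
  locker 1: 210 = 210
  locker 2: 200 + 50 = 250
  locker 3: 190 + 60 = 250
  locker 4: 190 + 60 = 250
  locker 5: 140 + 100 = 240
  locker 6: 140 + 80 = 220
  locker 7: 70 = 70
No arrangement into 6 storage lockers stays within capacity, so 7 is optimal.

7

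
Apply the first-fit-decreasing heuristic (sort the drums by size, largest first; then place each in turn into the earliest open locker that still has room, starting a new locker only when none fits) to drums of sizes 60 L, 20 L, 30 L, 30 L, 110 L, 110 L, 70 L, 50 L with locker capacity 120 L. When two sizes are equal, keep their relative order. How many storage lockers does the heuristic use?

5

Sorted descending: 110, 110, 70, 60, 50, 30, 30, 20.
  110 → locker 1 (new)  [load 110/120]
  110 → locker 2 (new)  [load 110/120]
  70 → locker 3 (new)  [load 70/120]
  60 → locker 4 (new)  [load 60/120]
  50 → locker 3  [load 120/120]
  30 → locker 4  [load 90/120]
  30 → locker 4  [load 120/120]
  20 → locker 5 (new)  [load 20/120]
5 storage lockers opened.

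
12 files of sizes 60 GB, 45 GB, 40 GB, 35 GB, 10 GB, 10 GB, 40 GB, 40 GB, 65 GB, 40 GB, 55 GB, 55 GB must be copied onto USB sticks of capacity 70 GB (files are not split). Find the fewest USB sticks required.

Total = 65 + 60 + 55 + 55 + 45 + 40 + 40 + 40 + 40 + 35 + 10 + 10 = 495 GB.
Lower bound: ⌈495/70⌉ = 8 USB sticks.
Also, 9 files each exceed 35 GB, and no two of those can share a USB stick, so at least 9 USB sticks are needed.
A packing using 10 USB sticks:
  USB stick 1: 65 = 65
  USB stick 2: 60 + 10 = 70
  USB stick 3: 55 + 10 = 65
  USB stick 4: 55 = 55
  USB stick 5: 45 = 45
  USB stick 6: 40 = 40
  USB stick 7: 40 = 40
  USB stick 8: 40 = 40
  USB stick 9: 40 = 40
  USB stick 10: 35 = 35
No arrangement into 9 USB sticks stays within capacity, so 10 is optimal.

10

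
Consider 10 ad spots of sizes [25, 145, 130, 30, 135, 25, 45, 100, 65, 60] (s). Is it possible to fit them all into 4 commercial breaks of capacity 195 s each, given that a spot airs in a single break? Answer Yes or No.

A valid assignment using 4 commercial breaks:
  break 1: 145 + 45 = 190
  break 2: 135 + 60 = 195
  break 3: 130 + 65 = 195
  break 4: 100 + 30 + 25 + 25 = 180
Every load is within 195 s, so 4 commercial breaks suffice.

Yes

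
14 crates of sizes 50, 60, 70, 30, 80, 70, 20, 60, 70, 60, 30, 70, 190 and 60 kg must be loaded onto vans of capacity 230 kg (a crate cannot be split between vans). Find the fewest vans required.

5

Total = 190 + 80 + 70 + 70 + 70 + 70 + 60 + 60 + 60 + 60 + 50 + 30 + 30 + 20 = 920 kg.
Lower bound: ⌈920/230⌉ = 4 vans.
A packing using 5 vans:
  van 1: 190 + 30 = 220
  van 2: 80 + 70 + 70 = 220
  van 3: 70 + 70 + 60 + 30 = 230
  van 4: 60 + 60 + 60 + 50 = 230
  van 5: 20 = 20
No arrangement into 4 vans stays within capacity, so 5 is optimal.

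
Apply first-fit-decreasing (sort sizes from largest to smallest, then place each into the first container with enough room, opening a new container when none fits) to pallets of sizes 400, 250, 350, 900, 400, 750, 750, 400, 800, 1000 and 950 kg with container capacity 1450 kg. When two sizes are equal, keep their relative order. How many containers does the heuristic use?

Sorted descending: 1000, 950, 900, 800, 750, 750, 400, 400, 400, 350, 250.
  1000 → container 1 (new)  [load 1000/1450]
  950 → container 2 (new)  [load 950/1450]
  900 → container 3 (new)  [load 900/1450]
  800 → container 4 (new)  [load 800/1450]
  750 → container 5 (new)  [load 750/1450]
  750 → container 6 (new)  [load 750/1450]
  400 → container 1  [load 1400/1450]
  400 → container 2  [load 1350/1450]
  400 → container 3  [load 1300/1450]
  350 → container 4  [load 1150/1450]
  250 → container 4  [load 1400/1450]
6 containers opened.

6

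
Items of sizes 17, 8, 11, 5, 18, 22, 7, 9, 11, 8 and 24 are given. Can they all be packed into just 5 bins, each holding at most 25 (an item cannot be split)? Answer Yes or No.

No

Total = 140; ⌈140/25⌉ = 6.
At least 6 bins are required, but only 5 are allowed.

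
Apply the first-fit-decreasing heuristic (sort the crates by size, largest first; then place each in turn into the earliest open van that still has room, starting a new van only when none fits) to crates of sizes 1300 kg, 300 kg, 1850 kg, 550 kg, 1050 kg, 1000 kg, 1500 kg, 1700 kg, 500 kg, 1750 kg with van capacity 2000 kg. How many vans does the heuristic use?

7

Sorted descending: 1850, 1750, 1700, 1500, 1300, 1050, 1000, 550, 500, 300.
  1850 → van 1 (new)  [load 1850/2000]
  1750 → van 2 (new)  [load 1750/2000]
  1700 → van 3 (new)  [load 1700/2000]
  1500 → van 4 (new)  [load 1500/2000]
  1300 → van 5 (new)  [load 1300/2000]
  1050 → van 6 (new)  [load 1050/2000]
  1000 → van 7 (new)  [load 1000/2000]
  550 → van 5  [load 1850/2000]
  500 → van 4  [load 2000/2000]
  300 → van 3  [load 2000/2000]
7 vans opened.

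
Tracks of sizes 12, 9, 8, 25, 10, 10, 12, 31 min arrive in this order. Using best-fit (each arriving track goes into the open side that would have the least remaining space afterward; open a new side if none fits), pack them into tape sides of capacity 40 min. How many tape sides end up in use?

4

  12 → side 1 (new)  [load 12/40]
  9 → side 1  [load 21/40]
  8 → side 1  [load 29/40]
  25 → side 2 (new)  [load 25/40]
  10 → side 1  [load 39/40]
  10 → side 2  [load 35/40]
  12 → side 3 (new)  [load 12/40]
  31 → side 4 (new)  [load 31/40]
4 tape sides opened.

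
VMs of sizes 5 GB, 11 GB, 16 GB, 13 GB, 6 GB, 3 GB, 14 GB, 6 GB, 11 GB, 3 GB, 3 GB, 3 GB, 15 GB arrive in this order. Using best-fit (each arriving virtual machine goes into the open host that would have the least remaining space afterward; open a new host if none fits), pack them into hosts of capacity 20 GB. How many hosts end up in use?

6

  5 → host 1 (new)  [load 5/20]
  11 → host 1  [load 16/20]
  16 → host 2 (new)  [load 16/20]
  13 → host 3 (new)  [load 13/20]
  6 → host 3  [load 19/20]
  3 → host 1  [load 19/20]
  14 → host 4 (new)  [load 14/20]
  6 → host 4  [load 20/20]
  11 → host 5 (new)  [load 11/20]
  3 → host 2  [load 19/20]
  3 → host 5  [load 14/20]
  3 → host 5  [load 17/20]
  15 → host 6 (new)  [load 15/20]
6 hosts opened.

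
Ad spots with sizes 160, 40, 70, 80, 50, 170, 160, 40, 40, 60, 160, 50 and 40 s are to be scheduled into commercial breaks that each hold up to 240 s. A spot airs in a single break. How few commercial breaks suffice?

5

Total = 170 + 160 + 160 + 160 + 80 + 70 + 60 + 50 + 50 + 40 + 40 + 40 + 40 = 1120 s.
Lower bound: ⌈1120/240⌉ = 5 commercial breaks.
A packing using 5 commercial breaks:
  break 1: 170 + 70 = 240
  break 2: 160 + 80 = 240
  break 3: 160 + 60 = 220
  break 4: 160 + 50 = 210
  break 5: 50 + 40 + 40 + 40 + 40 = 210
This matches the lower bound, so 5 is optimal.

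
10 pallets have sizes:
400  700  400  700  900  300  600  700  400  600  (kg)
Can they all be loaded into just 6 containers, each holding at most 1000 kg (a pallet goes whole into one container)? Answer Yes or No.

Total = 5700 kg; ⌈5700/1000⌉ = 6.
The bound of 6 does not rule out 6, but exhaustive search shows no assignment into 6 containers of capacity 1000 kg exists — the minimum is 7.

No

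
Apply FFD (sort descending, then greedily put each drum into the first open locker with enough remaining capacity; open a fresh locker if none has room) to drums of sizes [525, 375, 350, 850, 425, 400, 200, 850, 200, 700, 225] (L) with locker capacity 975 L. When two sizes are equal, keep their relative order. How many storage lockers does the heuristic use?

Sorted descending: 850, 850, 700, 525, 425, 400, 375, 350, 225, 200, 200.
  850 → locker 1 (new)  [load 850/975]
  850 → locker 2 (new)  [load 850/975]
  700 → locker 3 (new)  [load 700/975]
  525 → locker 4 (new)  [load 525/975]
  425 → locker 4  [load 950/975]
  400 → locker 5 (new)  [load 400/975]
  375 → locker 5  [load 775/975]
  350 → locker 6 (new)  [load 350/975]
  225 → locker 3  [load 925/975]
  200 → locker 5  [load 975/975]
  200 → locker 6  [load 550/975]
6 storage lockers opened.

6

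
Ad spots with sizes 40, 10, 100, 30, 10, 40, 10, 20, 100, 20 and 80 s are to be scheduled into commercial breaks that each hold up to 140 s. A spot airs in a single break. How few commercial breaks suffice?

4

Total = 100 + 100 + 80 + 40 + 40 + 30 + 20 + 20 + 10 + 10 + 10 = 460 s.
Lower bound: ⌈460/140⌉ = 4 commercial breaks.
A packing using 4 commercial breaks:
  break 1: 100 + 40 = 140
  break 2: 100 + 40 = 140
  break 3: 80 + 30 + 20 + 10 = 140
  break 4: 20 + 10 + 10 = 40
This matches the lower bound, so 4 is optimal.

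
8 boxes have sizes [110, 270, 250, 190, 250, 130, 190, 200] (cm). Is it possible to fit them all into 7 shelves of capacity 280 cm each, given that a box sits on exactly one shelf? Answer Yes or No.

Yes

A valid assignment using 7 shelves:
  shelf 1: 270 = 270
  shelf 2: 250 = 250
  shelf 3: 250 = 250
  shelf 4: 200 = 200
  shelf 5: 190 = 190
  shelf 6: 190 = 190
  shelf 7: 130 + 110 = 240
Every load is within 280 cm, so 7 shelves suffice.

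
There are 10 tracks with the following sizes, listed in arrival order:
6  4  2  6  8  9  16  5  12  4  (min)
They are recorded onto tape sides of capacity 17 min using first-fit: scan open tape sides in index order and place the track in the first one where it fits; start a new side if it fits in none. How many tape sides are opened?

5

  6 → side 1 (new)  [load 6/17]
  4 → side 1  [load 10/17]
  2 → side 1  [load 12/17]
  6 → side 2 (new)  [load 6/17]
  8 → side 2  [load 14/17]
  9 → side 3 (new)  [load 9/17]
  16 → side 4 (new)  [load 16/17]
  5 → side 1  [load 17/17]
  12 → side 5 (new)  [load 12/17]
  4 → side 3  [load 13/17]
5 tape sides opened.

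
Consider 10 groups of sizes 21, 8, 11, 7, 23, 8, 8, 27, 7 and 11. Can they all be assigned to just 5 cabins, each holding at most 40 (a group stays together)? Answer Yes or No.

Yes

A valid assignment using 4 cabins:
  cabin 1: 27 + 11 = 38
  cabin 2: 23 + 11 = 34
  cabin 3: 21 + 8 + 8 = 37
  cabin 4: 8 + 7 + 7 = 22
That uses only 4 ≤ 5, so 5 cabins are enough.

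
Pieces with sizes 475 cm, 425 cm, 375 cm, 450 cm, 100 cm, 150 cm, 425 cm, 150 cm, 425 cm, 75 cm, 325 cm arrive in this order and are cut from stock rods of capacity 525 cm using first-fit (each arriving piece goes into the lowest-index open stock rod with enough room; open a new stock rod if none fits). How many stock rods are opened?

  475 → stock rod 1 (new)  [load 475/525]
  425 → stock rod 2 (new)  [load 425/525]
  375 → stock rod 3 (new)  [load 375/525]
  450 → stock rod 4 (new)  [load 450/525]
  100 → stock rod 2  [load 525/525]
  150 → stock rod 3  [load 525/525]
  425 → stock rod 5 (new)  [load 425/525]
  150 → stock rod 6 (new)  [load 150/525]
  425 → stock rod 7 (new)  [load 425/525]
  75 → stock rod 4  [load 525/525]
  325 → stock rod 6  [load 475/525]
7 stock rods opened.

7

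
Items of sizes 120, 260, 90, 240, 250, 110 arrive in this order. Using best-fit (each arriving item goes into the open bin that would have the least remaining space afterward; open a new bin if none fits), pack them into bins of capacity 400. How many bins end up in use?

  120 → bin 1 (new)  [load 120/400]
  260 → bin 1  [load 380/400]
  90 → bin 2 (new)  [load 90/400]
  240 → bin 2  [load 330/400]
  250 → bin 3 (new)  [load 250/400]
  110 → bin 3  [load 360/400]
3 bins opened.

3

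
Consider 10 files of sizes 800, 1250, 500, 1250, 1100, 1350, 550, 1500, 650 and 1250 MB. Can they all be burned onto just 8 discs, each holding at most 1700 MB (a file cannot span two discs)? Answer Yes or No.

Yes

A valid assignment using 8 discs:
  disc 1: 1500 = 1500
  disc 2: 1350 = 1350
  disc 3: 1250 = 1250
  disc 4: 1250 = 1250
  disc 5: 1250 = 1250
  disc 6: 1100 + 550 = 1650
  disc 7: 800 + 650 = 1450
  disc 8: 500 = 500
Every load is within 1700 MB, so 8 discs suffice.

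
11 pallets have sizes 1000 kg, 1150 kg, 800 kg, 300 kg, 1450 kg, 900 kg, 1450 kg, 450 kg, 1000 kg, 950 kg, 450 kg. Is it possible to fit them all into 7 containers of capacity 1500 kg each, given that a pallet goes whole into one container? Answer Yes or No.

Total = 9900 kg; ⌈9900/1500⌉ = 7.
8 pallets each exceed half the capacity and cannot share a container, forcing at least 8 containers.
At least 8 containers are required, but only 7 are allowed.

No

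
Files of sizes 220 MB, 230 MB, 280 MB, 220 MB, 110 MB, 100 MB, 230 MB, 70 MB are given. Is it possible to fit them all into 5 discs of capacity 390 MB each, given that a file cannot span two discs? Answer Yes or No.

A valid assignment using 5 discs:
  disc 1: 280 + 110 = 390
  disc 2: 230 + 100 = 330
  disc 3: 230 + 70 = 300
  disc 4: 220 = 220
  disc 5: 220 = 220
Every load is within 390 MB, so 5 discs suffice.

Yes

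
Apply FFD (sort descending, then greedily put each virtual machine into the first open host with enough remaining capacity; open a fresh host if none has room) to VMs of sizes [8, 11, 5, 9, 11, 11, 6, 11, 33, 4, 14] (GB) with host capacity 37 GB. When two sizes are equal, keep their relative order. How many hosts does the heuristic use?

4

Sorted descending: 33, 14, 11, 11, 11, 11, 9, 8, 6, 5, 4.
  33 → host 1 (new)  [load 33/37]
  14 → host 2 (new)  [load 14/37]
  11 → host 2  [load 25/37]
  11 → host 2  [load 36/37]
  11 → host 3 (new)  [load 11/37]
  11 → host 3  [load 22/37]
  9 → host 3  [load 31/37]
  8 → host 4 (new)  [load 8/37]
  6 → host 3  [load 37/37]
  5 → host 4  [load 13/37]
  4 → host 1  [load 37/37]
4 hosts opened.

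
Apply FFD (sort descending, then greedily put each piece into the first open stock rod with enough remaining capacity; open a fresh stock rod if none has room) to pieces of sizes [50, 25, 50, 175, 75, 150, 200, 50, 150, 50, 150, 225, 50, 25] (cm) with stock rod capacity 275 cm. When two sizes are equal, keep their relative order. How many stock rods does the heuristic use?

6

Sorted descending: 225, 200, 175, 150, 150, 150, 75, 50, 50, 50, 50, 50, 25, 25.
  225 → stock rod 1 (new)  [load 225/275]
  200 → stock rod 2 (new)  [load 200/275]
  175 → stock rod 3 (new)  [load 175/275]
  150 → stock rod 4 (new)  [load 150/275]
  150 → stock rod 5 (new)  [load 150/275]
  150 → stock rod 6 (new)  [load 150/275]
  75 → stock rod 2  [load 275/275]
  50 → stock rod 1  [load 275/275]
  50 → stock rod 3  [load 225/275]
  50 → stock rod 3  [load 275/275]
  50 → stock rod 4  [load 200/275]
  50 → stock rod 4  [load 250/275]
  25 → stock rod 4  [load 275/275]
  25 → stock rod 5  [load 175/275]
6 stock rods opened.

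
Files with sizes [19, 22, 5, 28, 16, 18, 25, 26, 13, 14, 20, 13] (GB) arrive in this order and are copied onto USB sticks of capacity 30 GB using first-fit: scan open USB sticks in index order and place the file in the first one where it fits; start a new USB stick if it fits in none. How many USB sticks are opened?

9

  19 → USB stick 1 (new)  [load 19/30]
  22 → USB stick 2 (new)  [load 22/30]
  5 → USB stick 1  [load 24/30]
  28 → USB stick 3 (new)  [load 28/30]
  16 → USB stick 4 (new)  [load 16/30]
  18 → USB stick 5 (new)  [load 18/30]
  25 → USB stick 6 (new)  [load 25/30]
  26 → USB stick 7 (new)  [load 26/30]
  13 → USB stick 4  [load 29/30]
  14 → USB stick 8 (new)  [load 14/30]
  20 → USB stick 9 (new)  [load 20/30]
  13 → USB stick 8  [load 27/30]
9 USB sticks opened.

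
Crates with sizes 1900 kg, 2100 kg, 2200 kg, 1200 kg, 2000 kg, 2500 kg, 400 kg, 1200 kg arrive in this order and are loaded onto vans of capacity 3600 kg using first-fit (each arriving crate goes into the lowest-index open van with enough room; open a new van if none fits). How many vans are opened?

5

  1900 → van 1 (new)  [load 1900/3600]
  2100 → van 2 (new)  [load 2100/3600]
  2200 → van 3 (new)  [load 2200/3600]
  1200 → van 1  [load 3100/3600]
  2000 → van 4 (new)  [load 2000/3600]
  2500 → van 5 (new)  [load 2500/3600]
  400 → van 1  [load 3500/3600]
  1200 → van 2  [load 3300/3600]
5 vans opened.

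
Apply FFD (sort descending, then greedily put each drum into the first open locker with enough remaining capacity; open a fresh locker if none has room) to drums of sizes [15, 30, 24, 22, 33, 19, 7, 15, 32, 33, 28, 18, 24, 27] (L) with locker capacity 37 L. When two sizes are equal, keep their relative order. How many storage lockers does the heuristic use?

Sorted descending: 33, 33, 32, 30, 28, 27, 24, 24, 22, 19, 18, 15, 15, 7.
  33 → locker 1 (new)  [load 33/37]
  33 → locker 2 (new)  [load 33/37]
  32 → locker 3 (new)  [load 32/37]
  30 → locker 4 (new)  [load 30/37]
  28 → locker 5 (new)  [load 28/37]
  27 → locker 6 (new)  [load 27/37]
  24 → locker 7 (new)  [load 24/37]
  24 → locker 8 (new)  [load 24/37]
  22 → locker 9 (new)  [load 22/37]
  19 → locker 10 (new)  [load 19/37]
  18 → locker 10  [load 37/37]
  15 → locker 9  [load 37/37]
  15 → locker 11 (new)  [load 15/37]
  7 → locker 4  [load 37/37]
11 storage lockers opened.

11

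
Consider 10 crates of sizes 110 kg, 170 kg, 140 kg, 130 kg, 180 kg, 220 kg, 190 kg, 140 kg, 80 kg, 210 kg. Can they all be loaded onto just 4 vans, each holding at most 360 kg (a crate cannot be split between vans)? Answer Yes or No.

No

Total = 1570 kg; ⌈1570/360⌉ = 5.
At least 5 vans are required, but only 4 are allowed.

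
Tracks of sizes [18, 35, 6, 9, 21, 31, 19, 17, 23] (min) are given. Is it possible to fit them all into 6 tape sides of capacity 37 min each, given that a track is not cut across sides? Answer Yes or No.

A valid assignment using 6 tape sides:
  side 1: 35 = 35
  side 2: 31 + 6 = 37
  side 3: 23 + 9 = 32
  side 4: 21 = 21
  side 5: 19 + 18 = 37
  side 6: 17 = 17
Every load is within 37 min, so 6 tape sides suffice.

Yes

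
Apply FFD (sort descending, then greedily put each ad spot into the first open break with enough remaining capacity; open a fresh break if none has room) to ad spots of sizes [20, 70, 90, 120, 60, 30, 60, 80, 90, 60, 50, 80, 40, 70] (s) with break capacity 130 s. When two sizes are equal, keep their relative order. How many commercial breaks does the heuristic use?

Sorted descending: 120, 90, 90, 80, 80, 70, 70, 60, 60, 60, 50, 40, 30, 20.
  120 → break 1 (new)  [load 120/130]
  90 → break 2 (new)  [load 90/130]
  90 → break 3 (new)  [load 90/130]
  80 → break 4 (new)  [load 80/130]
  80 → break 5 (new)  [load 80/130]
  70 → break 6 (new)  [load 70/130]
  70 → break 7 (new)  [load 70/130]
  60 → break 6  [load 130/130]
  60 → break 7  [load 130/130]
  60 → break 8 (new)  [load 60/130]
  50 → break 4  [load 130/130]
  40 → break 2  [load 130/130]
  30 → break 3  [load 120/130]
  20 → break 5  [load 100/130]
8 commercial breaks opened.

8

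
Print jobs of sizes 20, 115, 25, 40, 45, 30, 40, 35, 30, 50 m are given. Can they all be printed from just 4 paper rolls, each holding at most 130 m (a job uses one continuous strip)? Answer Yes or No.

A valid assignment using 4 paper rolls:
  roll 1: 115 = 115
  roll 2: 50 + 45 + 35 = 130
  roll 3: 40 + 40 + 30 + 20 = 130
  roll 4: 30 + 25 = 55
Every load is within 130 m, so 4 paper rolls suffice.

Yes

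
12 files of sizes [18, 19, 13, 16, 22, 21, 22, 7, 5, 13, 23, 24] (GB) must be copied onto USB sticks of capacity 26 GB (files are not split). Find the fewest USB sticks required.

Total = 24 + 23 + 22 + 22 + 21 + 19 + 18 + 16 + 13 + 13 + 7 + 5 = 203 GB.
Lower bound: ⌈203/26⌉ = 8 USB sticks.
A packing using 9 USB sticks:
  USB stick 1: 24 = 24
  USB stick 2: 23 = 23
  USB stick 3: 22 = 22
  USB stick 4: 22 = 22
  USB stick 5: 21 + 5 = 26
  USB stick 6: 19 + 7 = 26
  USB stick 7: 18 = 18
  USB stick 8: 16 = 16
  USB stick 9: 13 + 13 = 26
No arrangement into 8 USB sticks stays within capacity, so 9 is optimal.

9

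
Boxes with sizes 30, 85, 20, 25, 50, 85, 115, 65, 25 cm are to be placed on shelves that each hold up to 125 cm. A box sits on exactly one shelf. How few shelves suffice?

Total = 115 + 85 + 85 + 65 + 50 + 30 + 25 + 25 + 20 = 500 cm.
Lower bound: ⌈500/125⌉ = 4 shelves.
A packing using 5 shelves:
  shelf 1: 115 = 115
  shelf 2: 85 + 30 = 115
  shelf 3: 85 + 25 = 110
  shelf 4: 65 + 50 = 115
  shelf 5: 25 + 20 = 45
No arrangement into 4 shelves stays within capacity, so 5 is optimal.

5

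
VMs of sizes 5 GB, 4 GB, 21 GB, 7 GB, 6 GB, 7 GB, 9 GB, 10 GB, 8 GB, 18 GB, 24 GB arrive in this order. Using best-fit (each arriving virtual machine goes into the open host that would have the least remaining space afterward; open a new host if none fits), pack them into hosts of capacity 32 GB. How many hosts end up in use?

5

  5 → host 1 (new)  [load 5/32]
  4 → host 1  [load 9/32]
  21 → host 1  [load 30/32]
  7 → host 2 (new)  [load 7/32]
  6 → host 2  [load 13/32]
  7 → host 2  [load 20/32]
  9 → host 2  [load 29/32]
  10 → host 3 (new)  [load 10/32]
  8 → host 3  [load 18/32]
  18 → host 4 (new)  [load 18/32]
  24 → host 5 (new)  [load 24/32]
5 hosts opened.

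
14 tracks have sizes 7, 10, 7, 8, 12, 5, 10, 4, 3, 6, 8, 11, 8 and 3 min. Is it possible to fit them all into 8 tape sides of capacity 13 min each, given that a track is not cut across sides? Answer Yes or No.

Total = 102 min; ⌈102/13⌉ = 8.
9 tracks each exceed half the capacity and cannot share a side, forcing at least 9 tape sides.
At least 9 tape sides are required, but only 8 are allowed.

No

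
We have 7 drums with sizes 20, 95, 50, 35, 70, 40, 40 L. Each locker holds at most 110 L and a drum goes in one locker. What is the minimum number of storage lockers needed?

Total = 95 + 70 + 50 + 40 + 40 + 35 + 20 = 350 L.
Lower bound: ⌈350/110⌉ = 4 storage lockers.
A packing using 4 storage lockers:
  locker 1: 95 = 95
  locker 2: 70 + 40 = 110
  locker 3: 50 + 40 + 20 = 110
  locker 4: 35 = 35
This matches the lower bound, so 4 is optimal.

4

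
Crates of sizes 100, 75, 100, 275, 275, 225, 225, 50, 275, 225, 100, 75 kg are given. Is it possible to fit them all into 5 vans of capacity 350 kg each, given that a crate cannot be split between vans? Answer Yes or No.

No

Total = 2000 kg; ⌈2000/350⌉ = 6.
At least 6 vans are required, but only 5 are allowed.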